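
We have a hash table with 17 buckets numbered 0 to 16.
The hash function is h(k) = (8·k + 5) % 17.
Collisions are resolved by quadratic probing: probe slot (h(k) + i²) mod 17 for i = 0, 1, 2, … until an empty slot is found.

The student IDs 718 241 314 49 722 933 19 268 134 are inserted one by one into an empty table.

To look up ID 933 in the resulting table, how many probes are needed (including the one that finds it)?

2

718 hashes to 3; slot 3 is free → place at 3.
241 hashes to 12; slot 12 is free → place at 12.
314 hashes to 1; slot 1 is free → place at 1.
49 hashes to 6; slot 6 is free → place at 6.
722 hashes to 1; 1 taken → place at 2.
933 hashes to 6; 6 taken → place at 7.
19 hashes to 4; slot 4 is free → place at 4.
268 hashes to 7; 7 taken → place at 8.
134 hashes to 6; 6,7 taken → place at 10.
Table: [∅, 314, 722, 718, 19, ∅, 49, 933, 268, ∅, 134, ∅, 241, ∅, ∅, ∅, ∅]
Lookup 933: h=6, probe 6,7 → found at 7.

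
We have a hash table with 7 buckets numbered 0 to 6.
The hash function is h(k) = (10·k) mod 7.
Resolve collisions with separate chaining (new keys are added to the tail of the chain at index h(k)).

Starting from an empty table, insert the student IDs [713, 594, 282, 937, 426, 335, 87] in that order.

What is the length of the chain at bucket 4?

Insert 713: h=4, bucket 4 empty -> new chain.
Insert 594: h=4, bucket 4 nonempty -> append to chain.
Insert 282: h=6, bucket 6 empty -> new chain.
Insert 937: h=4, bucket 4 nonempty -> append to chain.
Insert 426: h=4, bucket 4 nonempty -> append to chain.
Insert 335: h=4, bucket 4 nonempty -> append to chain.
Insert 87: h=2, bucket 2 empty -> new chain.
Final buckets:
0: —
1: —
2: 87
3: —
4: 713 -> 594 -> 937 -> 426 -> 335
5: —
6: 282

5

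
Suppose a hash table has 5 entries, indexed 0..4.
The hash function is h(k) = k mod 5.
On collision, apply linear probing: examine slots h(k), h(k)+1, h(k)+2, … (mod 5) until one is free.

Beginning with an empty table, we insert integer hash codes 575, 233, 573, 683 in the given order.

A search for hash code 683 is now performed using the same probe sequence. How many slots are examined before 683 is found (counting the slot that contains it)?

4

Insert 575: h=0, slot 0 empty => index 0.
Insert 233: h=3, slot 3 empty => index 3.
Insert 573: h=3, slot 3 occupied => index 4.
Insert 683: h=3, slots 3,4,0 occupied => index 1.
Table: [575, 683, _, 233, 573]
Lookup 683: h=3, probe 3,4,0,1 → found at 1.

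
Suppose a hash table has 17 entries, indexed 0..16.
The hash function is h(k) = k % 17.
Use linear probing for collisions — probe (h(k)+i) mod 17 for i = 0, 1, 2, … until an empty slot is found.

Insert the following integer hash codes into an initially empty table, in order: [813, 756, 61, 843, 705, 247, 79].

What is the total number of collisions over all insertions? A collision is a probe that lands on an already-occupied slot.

7

Insert 813: h=14, slot 14 empty → index 14.
Insert 756: h=8, slot 8 empty → index 8.
Insert 61: h=10, slot 10 empty → index 10.
Insert 843: h=10, slot 10 occupied → index 11.
Insert 705: h=8, slot 8 occupied → index 9.
Insert 247: h=9, slots 9,10,11 occupied → index 12.
Insert 79: h=11, slots 11,12 occupied → index 13.
Table: [_, _, _, _, _, _, _, _, 756, 705, 61, 843, 247, 79, 813, _, _]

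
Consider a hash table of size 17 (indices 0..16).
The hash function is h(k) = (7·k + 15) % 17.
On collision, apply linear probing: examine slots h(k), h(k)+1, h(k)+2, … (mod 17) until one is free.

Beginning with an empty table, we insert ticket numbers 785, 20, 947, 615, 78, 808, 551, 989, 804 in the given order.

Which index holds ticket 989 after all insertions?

785: h=2 => slot 2
20: h=2, probe 2,3 => slot 3
947: h=14 => slot 14
615: h=2, probe 2,3,4 => slot 4
78: h=0 => slot 0
808: h=10 => slot 10
551: h=13 => slot 13
989: h=2, probe 2,3,4,5 => slot 5
804: h=16 => slot 16
Table: [78, —, 785, 20, 615, 989, —, —, —, —, 808, —, —, 551, 947, —, 804]

5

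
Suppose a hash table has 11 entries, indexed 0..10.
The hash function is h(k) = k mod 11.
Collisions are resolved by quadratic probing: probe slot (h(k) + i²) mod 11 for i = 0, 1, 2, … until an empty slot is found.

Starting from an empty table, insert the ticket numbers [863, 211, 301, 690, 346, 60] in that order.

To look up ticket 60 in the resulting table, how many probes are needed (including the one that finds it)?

3

863 hashes to 5; slot 5 is free => place at 5.
211 hashes to 2; slot 2 is free => place at 2.
301 hashes to 4; slot 4 is free => place at 4.
690 hashes to 8; slot 8 is free => place at 8.
346 hashes to 5; 5 taken => place at 6.
60 hashes to 5; 5,6 taken => place at 9.
Table: [-, -, 211, -, 301, 863, 346, -, 690, 60, -]
Lookup 60: h=5, probe 5,6,9 → found at 9.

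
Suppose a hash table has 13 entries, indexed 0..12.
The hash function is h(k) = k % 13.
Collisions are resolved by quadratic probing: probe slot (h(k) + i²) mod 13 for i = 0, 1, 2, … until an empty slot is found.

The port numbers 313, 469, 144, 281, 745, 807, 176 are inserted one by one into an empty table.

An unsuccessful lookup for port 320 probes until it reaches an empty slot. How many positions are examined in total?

2

Insert 313: h=1, slot 1 empty -> index 1.
Insert 469: h=1, slot 1 occupied -> index 2.
Insert 144: h=1, slots 1,2 occupied -> index 5.
Insert 281: h=8, slot 8 empty -> index 8.
Insert 745: h=4, slot 4 empty -> index 4.
Insert 807: h=1, slots 1,2,5 occupied -> index 10.
Insert 176: h=7, slot 7 empty -> index 7.
Table: [_, 313, 469, _, 745, 144, _, 176, 281, _, 807, _, _]
Lookup 320: h=8, probe 8,9 → slot 9 empty, not found.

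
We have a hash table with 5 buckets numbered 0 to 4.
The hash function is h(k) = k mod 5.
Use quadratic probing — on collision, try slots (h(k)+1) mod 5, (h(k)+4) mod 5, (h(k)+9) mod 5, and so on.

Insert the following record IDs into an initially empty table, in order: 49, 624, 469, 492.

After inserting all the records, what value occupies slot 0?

624

49: h=4 → slot 4
624: h=4, probe 4,0 → slot 0
469: h=4, probe 4,0,3 → slot 3
492: h=2 → slot 2
Table: [624, ∅, 492, 469, 49]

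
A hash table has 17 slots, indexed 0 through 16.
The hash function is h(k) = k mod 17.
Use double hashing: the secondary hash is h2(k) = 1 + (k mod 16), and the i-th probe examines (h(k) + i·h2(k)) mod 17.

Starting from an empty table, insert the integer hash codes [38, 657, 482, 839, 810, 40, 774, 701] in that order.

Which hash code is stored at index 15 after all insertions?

40

38: h=4 → slot 4
657: h=11 → slot 11
482: h=6 → slot 6
839: h=6, h2=8, probe 6,14 → slot 14
810: h=11, h2=11, probe 11,5 → slot 5
40: h=6, h2=9, probe 6,15 → slot 15
774: h=9 → slot 9
701: h=4, h2=14, probe 4,1 → slot 1
Table: [-, 701, -, -, 38, 810, 482, -, -, 774, -, 657, -, -, 839, 40, -]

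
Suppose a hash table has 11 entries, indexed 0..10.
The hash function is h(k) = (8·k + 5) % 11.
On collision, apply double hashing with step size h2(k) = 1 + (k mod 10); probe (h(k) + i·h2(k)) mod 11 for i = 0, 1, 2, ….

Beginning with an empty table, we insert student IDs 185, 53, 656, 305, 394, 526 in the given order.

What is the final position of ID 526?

7

185 hashes to 0; slot 0 is free -> place at 0.
53 hashes to 0, h2=4; 0 taken -> place at 4.
656 hashes to 6; slot 6 is free -> place at 6.
305 hashes to 3; slot 3 is free -> place at 3.
394 hashes to 0, h2=5; 0 taken -> place at 5.
526 hashes to 0, h2=7; 0 taken -> place at 7.
Table: [185, _, _, 305, 53, 394, 656, 526, _, _, _]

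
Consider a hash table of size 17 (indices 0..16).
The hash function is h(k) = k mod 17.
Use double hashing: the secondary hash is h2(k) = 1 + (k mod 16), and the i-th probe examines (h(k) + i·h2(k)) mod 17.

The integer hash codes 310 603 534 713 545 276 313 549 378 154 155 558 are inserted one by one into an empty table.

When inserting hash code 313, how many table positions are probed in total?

2

310: h=4 -> slot 4
603: h=8 -> slot 8
534: h=7 -> slot 7
713: h=16 -> slot 16
545: h=1 -> slot 1
276: h=4, h2=5, probe 4,9 -> slot 9
313: h=7, h2=10, probe 7,0 -> slot 0
549: h=5 -> slot 5
378: h=4, h2=11, probe 4,15 -> slot 15
154: h=1, h2=11, probe 1,12 -> slot 12
155: h=2 -> slot 2
558: h=14 -> slot 14
Table: [313, 545, 155, -, 310, 549, -, 534, 603, 276, -, -, 154, -, 558, 378, 713]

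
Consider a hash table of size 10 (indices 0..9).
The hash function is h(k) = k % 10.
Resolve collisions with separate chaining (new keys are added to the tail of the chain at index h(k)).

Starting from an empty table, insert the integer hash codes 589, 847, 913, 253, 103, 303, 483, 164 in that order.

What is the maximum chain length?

5

Insert 589: h=9, bucket 9 empty → new chain.
Insert 847: h=7, bucket 7 empty → new chain.
Insert 913: h=3, bucket 3 empty → new chain.
Insert 253: h=3, bucket 3 nonempty → append to chain.
Insert 103: h=3, bucket 3 nonempty → append to chain.
Insert 303: h=3, bucket 3 nonempty → append to chain.
Insert 483: h=3, bucket 3 nonempty → append to chain.
Insert 164: h=4, bucket 4 empty → new chain.
Final buckets:
0: .
1: .
2: .
3: 913 -> 253 -> 103 -> 303 -> 483
4: 164
5: .
6: .
7: 847
8: .
9: 589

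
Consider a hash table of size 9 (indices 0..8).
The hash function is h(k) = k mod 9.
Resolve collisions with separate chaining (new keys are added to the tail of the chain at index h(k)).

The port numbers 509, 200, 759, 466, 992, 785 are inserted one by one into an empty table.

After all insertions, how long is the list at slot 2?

509 -> bucket 5
200 -> bucket 2
759 -> bucket 3
466 -> bucket 7
992 -> bucket 2 (collision)
785 -> bucket 2 (collision)
Final buckets:
0: —
1: —
2: 200 -> 992 -> 785
3: 759
4: —
5: 509
6: —
7: 466
8: —

3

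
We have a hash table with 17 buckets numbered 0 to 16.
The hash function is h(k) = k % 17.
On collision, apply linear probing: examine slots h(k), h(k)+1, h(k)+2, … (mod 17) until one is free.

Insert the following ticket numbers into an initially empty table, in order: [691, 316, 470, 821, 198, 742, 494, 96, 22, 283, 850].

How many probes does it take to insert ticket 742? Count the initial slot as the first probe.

691: h=11 → slot 11
316: h=10 → slot 10
470: h=11, probe 11,12 → slot 12
821: h=5 → slot 5
198: h=11, probe 11,12,13 → slot 13
742: h=11, probe 11,12,13,14 → slot 14
494: h=1 → slot 1
96: h=11, probe 11,12,13,14,15 → slot 15
22: h=5, probe 5,6 → slot 6
283: h=11, probe 11,12,13,14,15,16 → slot 16
850: h=0 → slot 0
Table: [850, 494, _, _, _, 821, 22, _, _, _, 316, 691, 470, 198, 742, 96, 283]

4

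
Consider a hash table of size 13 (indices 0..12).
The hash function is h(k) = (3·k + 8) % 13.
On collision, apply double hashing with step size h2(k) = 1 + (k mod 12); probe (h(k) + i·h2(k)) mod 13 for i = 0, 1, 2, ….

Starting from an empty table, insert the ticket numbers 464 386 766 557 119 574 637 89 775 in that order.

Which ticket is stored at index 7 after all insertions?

89

464 hashes to 9; slot 9 is free => place at 9.
386 hashes to 9, h2=3; 9 taken => place at 12.
766 hashes to 5; slot 5 is free => place at 5.
557 hashes to 2; slot 2 is free => place at 2.
119 hashes to 1; slot 1 is free => place at 1.
574 hashes to 1, h2=11; 1,12 taken => place at 10.
637 hashes to 8; slot 8 is free => place at 8.
89 hashes to 2, h2=6; 2,8,1 taken => place at 7.
775 hashes to 6; slot 6 is free => place at 6.
Table: [∅, 119, 557, ∅, ∅, 766, 775, 89, 637, 464, 574, ∅, 386]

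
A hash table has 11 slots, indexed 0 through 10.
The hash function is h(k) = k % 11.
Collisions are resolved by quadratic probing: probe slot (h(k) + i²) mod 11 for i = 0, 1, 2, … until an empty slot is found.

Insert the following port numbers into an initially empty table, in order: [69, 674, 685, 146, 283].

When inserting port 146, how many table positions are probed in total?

4

Insert 69: h=3, slot 3 empty => index 3.
Insert 674: h=3, slot 3 occupied => index 4.
Insert 685: h=3, slots 3,4 occupied => index 7.
Insert 146: h=3, slots 3,4,7 occupied => index 1.
Insert 283: h=8, slot 8 empty => index 8.
Table: [∅, 146, ∅, 69, 674, ∅, ∅, 685, 283, ∅, ∅]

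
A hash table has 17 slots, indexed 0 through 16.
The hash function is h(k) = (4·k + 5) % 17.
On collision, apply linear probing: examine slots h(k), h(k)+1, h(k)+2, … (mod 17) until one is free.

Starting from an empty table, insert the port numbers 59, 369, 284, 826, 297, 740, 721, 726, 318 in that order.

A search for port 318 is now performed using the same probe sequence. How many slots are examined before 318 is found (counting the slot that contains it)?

59: h=3 -> slot 3
369: h=2 -> slot 2
284: h=2, probe 2,3,4 -> slot 4
826: h=11 -> slot 11
297: h=3, probe 3,4,5 -> slot 5
740: h=7 -> slot 7
721: h=16 -> slot 16
726: h=2, probe 2,3,4,5,6 -> slot 6
318: h=2, probe 2,3,4,5,6,7,8 -> slot 8
Table: [∅, ∅, 369, 59, 284, 297, 726, 740, 318, ∅, ∅, 826, ∅, ∅, ∅, ∅, 721]
Lookup 318: h=2, probe 2,3,4,5,6,7,8 → found at 8.

7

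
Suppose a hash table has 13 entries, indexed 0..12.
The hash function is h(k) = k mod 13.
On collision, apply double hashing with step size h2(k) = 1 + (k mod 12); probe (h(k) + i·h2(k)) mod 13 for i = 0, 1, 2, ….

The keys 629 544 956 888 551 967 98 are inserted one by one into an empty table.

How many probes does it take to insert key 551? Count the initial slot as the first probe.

629: h=5 → slot 5
544: h=11 → slot 11
956: h=7 → slot 7
888: h=4 → slot 4
551: h=5, h2=12, probe 5,4,3 → slot 3
967: h=5, h2=8, probe 5,0 → slot 0
98: h=7, h2=3, probe 7,10 → slot 10
Table: [967, -, -, 551, 888, 629, -, 956, -, -, 98, 544, -]

3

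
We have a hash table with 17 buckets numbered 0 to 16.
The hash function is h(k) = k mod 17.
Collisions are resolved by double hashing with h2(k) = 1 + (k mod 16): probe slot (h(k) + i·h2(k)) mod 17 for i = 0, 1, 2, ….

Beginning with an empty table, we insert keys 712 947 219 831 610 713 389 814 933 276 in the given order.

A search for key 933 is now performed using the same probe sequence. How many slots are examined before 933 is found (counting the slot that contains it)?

5

712: h=15 => slot 15
947: h=12 => slot 12
219: h=15, h2=12, probe 15,10 => slot 10
831: h=15, h2=16, probe 15,14 => slot 14
610: h=15, h2=3, probe 15,1 => slot 1
713: h=16 => slot 16
389: h=15, h2=6, probe 15,4 => slot 4
814: h=15, h2=15, probe 15,13 => slot 13
933: h=15, h2=6, probe 15,4,10,16,5 => slot 5
276: h=4, h2=5, probe 4,9 => slot 9
Table: [., 610, ., ., 389, 933, ., ., ., 276, 219, ., 947, 814, 831, 712, 713]
Lookup 933: h=15, h2=6, probe 15,4,10,16,5 → found at 5.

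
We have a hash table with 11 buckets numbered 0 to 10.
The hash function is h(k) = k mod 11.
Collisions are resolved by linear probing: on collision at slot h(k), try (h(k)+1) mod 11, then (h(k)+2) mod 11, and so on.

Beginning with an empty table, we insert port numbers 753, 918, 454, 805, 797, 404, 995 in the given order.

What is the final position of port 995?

9

Insert 753: h=5, slot 5 empty => index 5.
Insert 918: h=5, slot 5 occupied => index 6.
Insert 454: h=3, slot 3 empty => index 3.
Insert 805: h=2, slot 2 empty => index 2.
Insert 797: h=5, slots 5,6 occupied => index 7.
Insert 404: h=8, slot 8 empty => index 8.
Insert 995: h=5, slots 5,6,7,8 occupied => index 9.
Table: [_, _, 805, 454, _, 753, 918, 797, 404, 995, _]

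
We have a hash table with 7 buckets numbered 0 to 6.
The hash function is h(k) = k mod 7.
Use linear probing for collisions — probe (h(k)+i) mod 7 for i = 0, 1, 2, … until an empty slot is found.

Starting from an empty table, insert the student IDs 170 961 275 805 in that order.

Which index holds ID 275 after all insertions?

170: h=2 -> slot 2
961: h=2, probe 2,3 -> slot 3
275: h=2, probe 2,3,4 -> slot 4
805: h=0 -> slot 0
Table: [805, _, 170, 961, 275, _, _]

4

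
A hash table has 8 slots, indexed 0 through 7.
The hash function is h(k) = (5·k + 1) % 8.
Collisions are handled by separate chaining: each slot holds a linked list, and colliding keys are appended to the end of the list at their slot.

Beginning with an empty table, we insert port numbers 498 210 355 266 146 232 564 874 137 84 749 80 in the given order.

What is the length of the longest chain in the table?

Insert 498: h=3, bucket 3 empty → new chain.
Insert 210: h=3, bucket 3 nonempty → append to chain.
Insert 355: h=0, bucket 0 empty → new chain.
Insert 266: h=3, bucket 3 nonempty → append to chain.
Insert 146: h=3, bucket 3 nonempty → append to chain.
Insert 232: h=1, bucket 1 empty → new chain.
Insert 564: h=5, bucket 5 empty → new chain.
Insert 874: h=3, bucket 3 nonempty → append to chain.
Insert 137: h=6, bucket 6 empty → new chain.
Insert 84: h=5, bucket 5 nonempty → append to chain.
Insert 749: h=2, bucket 2 empty → new chain.
Insert 80: h=1, bucket 1 nonempty → append to chain.
Final buckets:
0: 355
1: 232 -> 80
2: 749
3: 498 -> 210 -> 266 -> 146 -> 874
4: _
5: 564 -> 84
6: 137
7: _

5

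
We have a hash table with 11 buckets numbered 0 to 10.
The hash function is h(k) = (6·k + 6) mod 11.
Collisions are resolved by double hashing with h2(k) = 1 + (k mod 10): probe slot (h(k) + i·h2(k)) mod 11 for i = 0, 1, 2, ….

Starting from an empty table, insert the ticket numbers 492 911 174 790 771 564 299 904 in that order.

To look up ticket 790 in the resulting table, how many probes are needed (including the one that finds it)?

492 hashes to 10; slot 10 is free => place at 10.
911 hashes to 5; slot 5 is free => place at 5.
174 hashes to 5, h2=5; 5,10 taken => place at 4.
790 hashes to 5, h2=1; 5 taken => place at 6.
771 hashes to 1; slot 1 is free => place at 1.
564 hashes to 2; slot 2 is free => place at 2.
299 hashes to 7; slot 7 is free => place at 7.
904 hashes to 7, h2=5; 7,1,6 taken => place at 0.
Table: [904, 771, 564, ∅, 174, 911, 790, 299, ∅, ∅, 492]
Lookup 790: h=5, h2=1, probe 5,6 → found at 6.

2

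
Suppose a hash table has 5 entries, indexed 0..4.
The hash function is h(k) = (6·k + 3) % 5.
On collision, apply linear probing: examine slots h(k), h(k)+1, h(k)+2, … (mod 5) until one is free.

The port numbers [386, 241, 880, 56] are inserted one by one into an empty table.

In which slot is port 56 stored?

1

386: h=4 => slot 4
241: h=4, probe 4,0 => slot 0
880: h=3 => slot 3
56: h=4, probe 4,0,1 => slot 1
Table: [241, 56, _, 880, 386]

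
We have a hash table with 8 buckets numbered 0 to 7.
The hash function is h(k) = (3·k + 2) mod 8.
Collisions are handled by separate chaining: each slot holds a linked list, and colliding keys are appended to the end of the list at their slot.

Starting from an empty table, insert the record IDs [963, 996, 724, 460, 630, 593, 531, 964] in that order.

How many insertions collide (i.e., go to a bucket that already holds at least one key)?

963 -> bucket 3
996 -> bucket 6
724 -> bucket 6 (collision)
460 -> bucket 6 (collision)
630 -> bucket 4
593 -> bucket 5
531 -> bucket 3 (collision)
964 -> bucket 6 (collision)
Final buckets:
0: .
1: .
2: .
3: 963 -> 531
4: 630
5: 593
6: 996 -> 724 -> 460 -> 964
7: .

4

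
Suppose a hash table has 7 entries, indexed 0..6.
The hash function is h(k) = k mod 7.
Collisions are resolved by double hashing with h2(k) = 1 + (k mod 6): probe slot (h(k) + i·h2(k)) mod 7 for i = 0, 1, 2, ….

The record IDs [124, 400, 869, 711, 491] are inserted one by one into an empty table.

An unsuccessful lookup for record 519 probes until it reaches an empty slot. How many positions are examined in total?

Insert 124: h=5, slot 5 empty => index 5.
Insert 400: h=1, slot 1 empty => index 1.
Insert 869: h=1, h2=6, slot 1 occupied => index 0.
Insert 711: h=4, slot 4 empty => index 4.
Insert 491: h=1, h2=6, slots 1,0 occupied => index 6.
Table: [869, 400, ∅, ∅, 711, 124, 491]
Lookup 519: h=1, h2=4, probe 1,5,2 → slot 2 empty, not found.

3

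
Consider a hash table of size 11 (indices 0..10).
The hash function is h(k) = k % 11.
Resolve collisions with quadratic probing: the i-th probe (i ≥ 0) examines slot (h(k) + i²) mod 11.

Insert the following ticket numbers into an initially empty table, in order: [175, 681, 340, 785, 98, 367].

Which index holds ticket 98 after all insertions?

8

Insert 175: h=10, slot 10 empty -> index 10.
Insert 681: h=10, slot 10 occupied -> index 0.
Insert 340: h=10, slots 10,0 occupied -> index 3.
Insert 785: h=4, slot 4 empty -> index 4.
Insert 98: h=10, slots 10,0,3 occupied -> index 8.
Insert 367: h=4, slot 4 occupied -> index 5.
Table: [681, ., ., 340, 785, 367, ., ., 98, ., 175]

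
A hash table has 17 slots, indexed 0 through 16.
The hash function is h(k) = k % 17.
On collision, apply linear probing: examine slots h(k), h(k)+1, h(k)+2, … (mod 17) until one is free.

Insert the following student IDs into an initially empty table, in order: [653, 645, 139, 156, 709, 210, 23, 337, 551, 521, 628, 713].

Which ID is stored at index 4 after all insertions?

156

653 hashes to 7; slot 7 is free → place at 7.
645 hashes to 16; slot 16 is free → place at 16.
139 hashes to 3; slot 3 is free → place at 3.
156 hashes to 3; 3 taken → place at 4.
709 hashes to 12; slot 12 is free → place at 12.
210 hashes to 6; slot 6 is free → place at 6.
23 hashes to 6; 6,7 taken → place at 8.
337 hashes to 14; slot 14 is free → place at 14.
551 hashes to 7; 7,8 taken → place at 9.
521 hashes to 11; slot 11 is free → place at 11.
628 hashes to 16; 16 taken → place at 0.
713 hashes to 16; 16,0 taken → place at 1.
Table: [628, 713, _, 139, 156, _, 210, 653, 23, 551, _, 521, 709, _, 337, _, 645]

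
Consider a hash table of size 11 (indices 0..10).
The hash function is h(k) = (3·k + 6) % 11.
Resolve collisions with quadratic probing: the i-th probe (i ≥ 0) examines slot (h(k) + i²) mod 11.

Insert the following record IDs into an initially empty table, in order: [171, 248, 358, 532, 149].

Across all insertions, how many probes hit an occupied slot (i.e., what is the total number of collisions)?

6

Insert 171: h=2, slot 2 empty -> index 2.
Insert 248: h=2, slot 2 occupied -> index 3.
Insert 358: h=2, slots 2,3 occupied -> index 6.
Insert 532: h=7, slot 7 empty -> index 7.
Insert 149: h=2, slots 2,3,6 occupied -> index 0.
Table: [149, _, 171, 248, _, _, 358, 532, _, _, _]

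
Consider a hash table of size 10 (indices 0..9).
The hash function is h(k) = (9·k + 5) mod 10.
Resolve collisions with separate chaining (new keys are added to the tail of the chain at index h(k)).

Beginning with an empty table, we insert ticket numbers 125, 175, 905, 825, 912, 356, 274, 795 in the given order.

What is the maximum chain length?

5

Insert 125: h=0, bucket 0 empty → new chain.
Insert 175: h=0, bucket 0 nonempty → append to chain.
Insert 905: h=0, bucket 0 nonempty → append to chain.
Insert 825: h=0, bucket 0 nonempty → append to chain.
Insert 912: h=3, bucket 3 empty → new chain.
Insert 356: h=9, bucket 9 empty → new chain.
Insert 274: h=1, bucket 1 empty → new chain.
Insert 795: h=0, bucket 0 nonempty → append to chain.
Final buckets:
0: 125 -> 175 -> 905 -> 825 -> 795
1: 274
2: -
3: 912
4: -
5: -
6: -
7: -
8: -
9: 356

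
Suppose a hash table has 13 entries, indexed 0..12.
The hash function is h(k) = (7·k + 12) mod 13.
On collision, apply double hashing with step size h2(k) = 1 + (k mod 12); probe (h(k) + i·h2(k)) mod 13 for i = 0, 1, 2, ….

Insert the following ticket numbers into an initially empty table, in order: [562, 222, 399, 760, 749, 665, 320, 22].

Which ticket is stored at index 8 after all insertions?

562 hashes to 7; slot 7 is free -> place at 7.
222 hashes to 6; slot 6 is free -> place at 6.
399 hashes to 10; slot 10 is free -> place at 10.
760 hashes to 2; slot 2 is free -> place at 2.
749 hashes to 3; slot 3 is free -> place at 3.
665 hashes to 0; slot 0 is free -> place at 0.
320 hashes to 3, h2=9; 3 taken -> place at 12.
22 hashes to 10, h2=11; 10 taken -> place at 8.
Table: [665, ., 760, 749, ., ., 222, 562, 22, ., 399, ., 320]

22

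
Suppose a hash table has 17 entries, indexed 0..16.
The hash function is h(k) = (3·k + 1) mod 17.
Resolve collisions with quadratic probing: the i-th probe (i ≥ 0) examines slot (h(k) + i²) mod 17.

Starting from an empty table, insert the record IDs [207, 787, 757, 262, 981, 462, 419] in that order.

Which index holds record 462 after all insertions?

Insert 207: h=10, slot 10 empty -> index 10.
Insert 787: h=16, slot 16 empty -> index 16.
Insert 757: h=11, slot 11 empty -> index 11.
Insert 262: h=5, slot 5 empty -> index 5.
Insert 981: h=3, slot 3 empty -> index 3.
Insert 462: h=10, slots 10,11 occupied -> index 14.
Insert 419: h=0, slot 0 empty -> index 0.
Table: [419, ., ., 981, ., 262, ., ., ., ., 207, 757, ., ., 462, ., 787]

14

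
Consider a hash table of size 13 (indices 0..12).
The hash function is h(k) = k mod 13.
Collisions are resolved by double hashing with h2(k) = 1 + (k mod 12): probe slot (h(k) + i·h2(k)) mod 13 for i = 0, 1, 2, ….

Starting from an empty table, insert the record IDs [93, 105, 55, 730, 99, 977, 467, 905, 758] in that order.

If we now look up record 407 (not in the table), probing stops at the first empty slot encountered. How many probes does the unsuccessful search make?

7

93 hashes to 2; slot 2 is free => place at 2.
105 hashes to 1; slot 1 is free => place at 1.
55 hashes to 3; slot 3 is free => place at 3.
730 hashes to 2, h2=11; 2 taken => place at 0.
99 hashes to 8; slot 8 is free => place at 8.
977 hashes to 2, h2=6; 2,8,1 taken => place at 7.
467 hashes to 12; slot 12 is free => place at 12.
905 hashes to 8, h2=6; 8,1,7,0 taken => place at 6.
758 hashes to 4; slot 4 is free => place at 4.
Table: [730, 105, 93, 55, 758, _, 905, 977, 99, _, _, _, 467]
Lookup 407: h=4, h2=12, probe 4,3,2,1,0,12,11 → slot 11 empty, not found.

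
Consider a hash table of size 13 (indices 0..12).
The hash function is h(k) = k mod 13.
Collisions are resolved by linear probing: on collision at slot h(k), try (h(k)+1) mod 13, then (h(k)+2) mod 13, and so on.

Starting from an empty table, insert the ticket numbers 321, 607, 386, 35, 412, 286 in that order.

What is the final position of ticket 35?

321 hashes to 9; slot 9 is free → place at 9.
607 hashes to 9; 9 taken → place at 10.
386 hashes to 9; 9,10 taken → place at 11.
35 hashes to 9; 9,10,11 taken → place at 12.
412 hashes to 9; 9,10,11,12 taken → place at 0.
286 hashes to 0; 0 taken → place at 1.
Table: [412, 286, -, -, -, -, -, -, -, 321, 607, 386, 35]

12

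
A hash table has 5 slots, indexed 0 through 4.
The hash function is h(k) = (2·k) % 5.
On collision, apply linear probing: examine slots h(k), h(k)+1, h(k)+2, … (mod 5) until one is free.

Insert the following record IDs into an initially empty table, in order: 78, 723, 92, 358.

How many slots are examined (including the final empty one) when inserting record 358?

3

78 hashes to 1; slot 1 is free => place at 1.
723 hashes to 1; 1 taken => place at 2.
92 hashes to 4; slot 4 is free => place at 4.
358 hashes to 1; 1,2 taken => place at 3.
Table: [., 78, 723, 358, 92]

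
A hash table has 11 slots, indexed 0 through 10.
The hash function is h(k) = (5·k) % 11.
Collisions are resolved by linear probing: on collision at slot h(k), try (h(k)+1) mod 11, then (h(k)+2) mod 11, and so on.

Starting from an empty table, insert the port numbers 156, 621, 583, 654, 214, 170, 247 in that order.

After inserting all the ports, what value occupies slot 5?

Insert 156: h=10, slot 10 empty => index 10.
Insert 621: h=3, slot 3 empty => index 3.
Insert 583: h=0, slot 0 empty => index 0.
Insert 654: h=3, slot 3 occupied => index 4.
Insert 214: h=3, slots 3,4 occupied => index 5.
Insert 170: h=3, slots 3,4,5 occupied => index 6.
Insert 247: h=3, slots 3,4,5,6 occupied => index 7.
Table: [583, ., ., 621, 654, 214, 170, 247, ., ., 156]

214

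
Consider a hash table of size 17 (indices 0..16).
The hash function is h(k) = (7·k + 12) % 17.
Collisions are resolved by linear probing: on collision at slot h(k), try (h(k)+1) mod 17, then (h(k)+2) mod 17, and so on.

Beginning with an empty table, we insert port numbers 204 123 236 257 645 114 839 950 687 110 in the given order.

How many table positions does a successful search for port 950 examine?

204 hashes to 12; slot 12 is free => place at 12.
123 hashes to 6; slot 6 is free => place at 6.
236 hashes to 15; slot 15 is free => place at 15.
257 hashes to 9; slot 9 is free => place at 9.
645 hashes to 5; slot 5 is free => place at 5.
114 hashes to 11; slot 11 is free => place at 11.
839 hashes to 3; slot 3 is free => place at 3.
950 hashes to 15; 15 taken => place at 16.
687 hashes to 10; slot 10 is free => place at 10.
110 hashes to 0; slot 0 is free => place at 0.
Table: [110, ∅, ∅, 839, ∅, 645, 123, ∅, ∅, 257, 687, 114, 204, ∅, ∅, 236, 950]
Lookup 950: h=15, probe 15,16 → found at 16.

2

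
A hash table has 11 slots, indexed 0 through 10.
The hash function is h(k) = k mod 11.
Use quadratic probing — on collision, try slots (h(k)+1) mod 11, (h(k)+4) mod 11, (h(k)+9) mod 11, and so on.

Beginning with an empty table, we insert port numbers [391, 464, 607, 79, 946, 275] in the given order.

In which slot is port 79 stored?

391: h=6 => slot 6
464: h=2 => slot 2
607: h=2, probe 2,3 => slot 3
79: h=2, probe 2,3,6,0 => slot 0
946: h=0, probe 0,1 => slot 1
275: h=0, probe 0,1,4 => slot 4
Table: [79, 946, 464, 607, 275, -, 391, -, -, -, -]

0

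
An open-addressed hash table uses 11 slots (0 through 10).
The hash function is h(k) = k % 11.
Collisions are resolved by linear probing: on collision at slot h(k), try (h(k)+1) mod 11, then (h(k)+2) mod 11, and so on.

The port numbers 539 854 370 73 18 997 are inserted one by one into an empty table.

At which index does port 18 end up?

10

Insert 539: h=0, slot 0 empty => index 0.
Insert 854: h=7, slot 7 empty => index 7.
Insert 370: h=7, slot 7 occupied => index 8.
Insert 73: h=7, slots 7,8 occupied => index 9.
Insert 18: h=7, slots 7,8,9 occupied => index 10.
Insert 997: h=7, slots 7,8,9,10,0 occupied => index 1.
Table: [539, 997, _, _, _, _, _, 854, 370, 73, 18]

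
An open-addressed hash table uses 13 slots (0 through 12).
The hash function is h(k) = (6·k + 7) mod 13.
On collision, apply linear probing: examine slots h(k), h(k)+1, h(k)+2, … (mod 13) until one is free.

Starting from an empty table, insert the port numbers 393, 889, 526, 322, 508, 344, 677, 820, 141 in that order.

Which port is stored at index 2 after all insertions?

322

393: h=12 -> slot 12
889: h=11 -> slot 11
526: h=4 -> slot 4
322: h=2 -> slot 2
508: h=0 -> slot 0
344: h=4, probe 4,5 -> slot 5
677: h=0, probe 0,1 -> slot 1
820: h=0, probe 0,1,2,3 -> slot 3
141: h=8 -> slot 8
Table: [508, 677, 322, 820, 526, 344, ., ., 141, ., ., 889, 393]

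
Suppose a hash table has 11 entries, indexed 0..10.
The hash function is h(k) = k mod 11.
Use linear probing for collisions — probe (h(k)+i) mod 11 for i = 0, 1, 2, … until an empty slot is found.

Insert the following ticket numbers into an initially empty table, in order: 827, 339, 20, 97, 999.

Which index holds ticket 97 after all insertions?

827 hashes to 2; slot 2 is free → place at 2.
339 hashes to 9; slot 9 is free → place at 9.
20 hashes to 9; 9 taken → place at 10.
97 hashes to 9; 9,10 taken → place at 0.
999 hashes to 9; 9,10,0 taken → place at 1.
Table: [97, 999, 827, ∅, ∅, ∅, ∅, ∅, ∅, 339, 20]

0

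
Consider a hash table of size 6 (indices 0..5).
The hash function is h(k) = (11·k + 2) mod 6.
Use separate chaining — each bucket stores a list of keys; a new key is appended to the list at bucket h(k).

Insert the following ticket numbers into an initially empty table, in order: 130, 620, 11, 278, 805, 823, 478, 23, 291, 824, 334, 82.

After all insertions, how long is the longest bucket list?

130 -> bucket 4
620 -> bucket 0
11 -> bucket 3
278 -> bucket 0 (collision)
805 -> bucket 1
823 -> bucket 1 (collision)
478 -> bucket 4 (collision)
23 -> bucket 3 (collision)
291 -> bucket 5
824 -> bucket 0 (collision)
334 -> bucket 4 (collision)
82 -> bucket 4 (collision)
Final buckets:
0: 620 -> 278 -> 824
1: 805 -> 823
2: .
3: 11 -> 23
4: 130 -> 478 -> 334 -> 82
5: 291

4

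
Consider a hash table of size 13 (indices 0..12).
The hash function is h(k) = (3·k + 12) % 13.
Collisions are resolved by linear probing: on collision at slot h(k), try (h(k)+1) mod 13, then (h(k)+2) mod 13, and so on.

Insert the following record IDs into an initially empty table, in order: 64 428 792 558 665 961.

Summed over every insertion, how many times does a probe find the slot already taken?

10

64 hashes to 9; slot 9 is free => place at 9.
428 hashes to 9; 9 taken => place at 10.
792 hashes to 9; 9,10 taken => place at 11.
558 hashes to 9; 9,10,11 taken => place at 12.
665 hashes to 5; slot 5 is free => place at 5.
961 hashes to 9; 9,10,11,12 taken => place at 0.
Table: [961, —, —, —, —, 665, —, —, —, 64, 428, 792, 558]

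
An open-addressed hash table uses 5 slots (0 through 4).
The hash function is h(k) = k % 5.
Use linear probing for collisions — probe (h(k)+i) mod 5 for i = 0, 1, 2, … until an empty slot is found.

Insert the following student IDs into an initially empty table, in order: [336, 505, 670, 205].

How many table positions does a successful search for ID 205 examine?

336: h=1 -> slot 1
505: h=0 -> slot 0
670: h=0, probe 0,1,2 -> slot 2
205: h=0, probe 0,1,2,3 -> slot 3
Table: [505, 336, 670, 205, -]
Lookup 205: h=0, probe 0,1,2,3 → found at 3.

4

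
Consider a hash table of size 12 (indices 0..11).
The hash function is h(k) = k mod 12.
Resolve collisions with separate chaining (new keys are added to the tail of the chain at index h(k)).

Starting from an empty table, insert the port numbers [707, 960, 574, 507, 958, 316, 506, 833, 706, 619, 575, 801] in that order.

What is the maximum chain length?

Insert 707: h=11, bucket 11 empty -> new chain.
Insert 960: h=0, bucket 0 empty -> new chain.
Insert 574: h=10, bucket 10 empty -> new chain.
Insert 507: h=3, bucket 3 empty -> new chain.
Insert 958: h=10, bucket 10 nonempty -> append to chain.
Insert 316: h=4, bucket 4 empty -> new chain.
Insert 506: h=2, bucket 2 empty -> new chain.
Insert 833: h=5, bucket 5 empty -> new chain.
Insert 706: h=10, bucket 10 nonempty -> append to chain.
Insert 619: h=7, bucket 7 empty -> new chain.
Insert 575: h=11, bucket 11 nonempty -> append to chain.
Insert 801: h=9, bucket 9 empty -> new chain.
Final buckets:
0: 960
1: —
2: 506
3: 507
4: 316
5: 833
6: —
7: 619
8: —
9: 801
10: 574 -> 958 -> 706
11: 707 -> 575

3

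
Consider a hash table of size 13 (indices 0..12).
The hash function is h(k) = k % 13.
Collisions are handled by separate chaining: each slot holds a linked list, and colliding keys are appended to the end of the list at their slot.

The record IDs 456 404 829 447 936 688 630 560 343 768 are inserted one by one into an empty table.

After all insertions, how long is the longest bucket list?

Insert 456: h=1, bucket 1 empty → new chain.
Insert 404: h=1, bucket 1 nonempty → append to chain.
Insert 829: h=10, bucket 10 empty → new chain.
Insert 447: h=5, bucket 5 empty → new chain.
Insert 936: h=0, bucket 0 empty → new chain.
Insert 688: h=12, bucket 12 empty → new chain.
Insert 630: h=6, bucket 6 empty → new chain.
Insert 560: h=1, bucket 1 nonempty → append to chain.
Insert 343: h=5, bucket 5 nonempty → append to chain.
Insert 768: h=1, bucket 1 nonempty → append to chain.
Final buckets:
0: 936
1: 456 -> 404 -> 560 -> 768
2: ∅
3: ∅
4: ∅
5: 447 -> 343
6: 630
7: ∅
8: ∅
9: ∅
10: 829
11: ∅
12: 688

4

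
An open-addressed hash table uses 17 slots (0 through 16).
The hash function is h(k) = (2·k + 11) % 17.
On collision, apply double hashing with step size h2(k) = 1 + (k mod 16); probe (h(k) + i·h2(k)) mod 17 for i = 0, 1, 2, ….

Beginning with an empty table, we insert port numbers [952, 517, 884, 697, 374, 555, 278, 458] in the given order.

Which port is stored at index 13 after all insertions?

952: h=11 => slot 11
517: h=8 => slot 8
884: h=11, h2=5, probe 11,16 => slot 16
697: h=11, h2=10, probe 11,4 => slot 4
374: h=11, h2=7, probe 11,1 => slot 1
555: h=16, h2=12, probe 16,11,6 => slot 6
278: h=6, h2=7, probe 6,13 => slot 13
458: h=9 => slot 9
Table: [—, 374, —, —, 697, —, 555, —, 517, 458, —, 952, —, 278, —, —, 884]

278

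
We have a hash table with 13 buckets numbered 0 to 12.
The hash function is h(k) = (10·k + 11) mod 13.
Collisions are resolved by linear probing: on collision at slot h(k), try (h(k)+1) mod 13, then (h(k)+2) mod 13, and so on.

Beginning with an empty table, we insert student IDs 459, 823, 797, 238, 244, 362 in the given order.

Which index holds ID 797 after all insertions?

459: h=12 -> slot 12
823: h=12, probe 12,0 -> slot 0
797: h=12, probe 12,0,1 -> slot 1
238: h=12, probe 12,0,1,2 -> slot 2
244: h=7 -> slot 7
362: h=4 -> slot 4
Table: [823, 797, 238, -, 362, -, -, 244, -, -, -, -, 459]

1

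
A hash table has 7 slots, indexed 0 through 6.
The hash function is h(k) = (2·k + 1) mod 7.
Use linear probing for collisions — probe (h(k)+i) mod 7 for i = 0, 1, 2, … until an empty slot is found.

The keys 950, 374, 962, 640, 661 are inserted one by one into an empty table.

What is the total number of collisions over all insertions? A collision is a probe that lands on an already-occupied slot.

6

Insert 950: h=4, slot 4 empty => index 4.
Insert 374: h=0, slot 0 empty => index 0.
Insert 962: h=0, slot 0 occupied => index 1.
Insert 640: h=0, slots 0,1 occupied => index 2.
Insert 661: h=0, slots 0,1,2 occupied => index 3.
Table: [374, 962, 640, 661, 950, -, -]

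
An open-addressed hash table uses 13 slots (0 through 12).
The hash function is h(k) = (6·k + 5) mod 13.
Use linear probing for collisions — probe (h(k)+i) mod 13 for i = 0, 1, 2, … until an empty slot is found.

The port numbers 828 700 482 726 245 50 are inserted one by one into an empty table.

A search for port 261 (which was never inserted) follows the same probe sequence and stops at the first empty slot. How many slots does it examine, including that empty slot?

2

828 hashes to 7; slot 7 is free => place at 7.
700 hashes to 6; slot 6 is free => place at 6.
482 hashes to 11; slot 11 is free => place at 11.
726 hashes to 6; 6,7 taken => place at 8.
245 hashes to 6; 6,7,8 taken => place at 9.
50 hashes to 6; 6,7,8,9 taken => place at 10.
Table: [_, _, _, _, _, _, 700, 828, 726, 245, 50, 482, _]
Lookup 261: h=11, probe 11,12 → slot 12 empty, not found.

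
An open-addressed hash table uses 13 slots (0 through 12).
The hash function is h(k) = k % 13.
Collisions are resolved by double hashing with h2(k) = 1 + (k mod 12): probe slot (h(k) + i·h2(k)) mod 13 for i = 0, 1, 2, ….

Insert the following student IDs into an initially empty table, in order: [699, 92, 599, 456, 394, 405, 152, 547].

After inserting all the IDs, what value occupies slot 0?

699 hashes to 10; slot 10 is free => place at 10.
92 hashes to 1; slot 1 is free => place at 1.
599 hashes to 1, h2=12; 1 taken => place at 0.
456 hashes to 1, h2=1; 1 taken => place at 2.
394 hashes to 4; slot 4 is free => place at 4.
405 hashes to 2, h2=10; 2 taken => place at 12.
152 hashes to 9; slot 9 is free => place at 9.
547 hashes to 1, h2=8; 1,9,4,12 taken => place at 7.
Table: [599, 92, 456, -, 394, -, -, 547, -, 152, 699, -, 405]

599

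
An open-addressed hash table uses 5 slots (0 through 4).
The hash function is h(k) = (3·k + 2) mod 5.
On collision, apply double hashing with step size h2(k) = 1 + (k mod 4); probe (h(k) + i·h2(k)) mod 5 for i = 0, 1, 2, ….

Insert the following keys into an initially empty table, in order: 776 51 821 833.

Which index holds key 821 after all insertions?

2

Insert 776: h=0, slot 0 empty -> index 0.
Insert 51: h=0, h2=4, slot 0 occupied -> index 4.
Insert 821: h=0, h2=2, slot 0 occupied -> index 2.
Insert 833: h=1, slot 1 empty -> index 1.
Table: [776, 833, 821, -, 51]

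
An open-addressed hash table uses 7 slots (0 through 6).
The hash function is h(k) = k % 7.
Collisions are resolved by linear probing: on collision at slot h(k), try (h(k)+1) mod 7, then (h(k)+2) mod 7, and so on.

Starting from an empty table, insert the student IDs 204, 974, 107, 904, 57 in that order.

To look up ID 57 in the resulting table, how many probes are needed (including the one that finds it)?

5

Insert 204: h=1, slot 1 empty -> index 1.
Insert 974: h=1, slot 1 occupied -> index 2.
Insert 107: h=2, slot 2 occupied -> index 3.
Insert 904: h=1, slots 1,2,3 occupied -> index 4.
Insert 57: h=1, slots 1,2,3,4 occupied -> index 5.
Table: [∅, 204, 974, 107, 904, 57, ∅]
Lookup 57: h=1, probe 1,2,3,4,5 → found at 5.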